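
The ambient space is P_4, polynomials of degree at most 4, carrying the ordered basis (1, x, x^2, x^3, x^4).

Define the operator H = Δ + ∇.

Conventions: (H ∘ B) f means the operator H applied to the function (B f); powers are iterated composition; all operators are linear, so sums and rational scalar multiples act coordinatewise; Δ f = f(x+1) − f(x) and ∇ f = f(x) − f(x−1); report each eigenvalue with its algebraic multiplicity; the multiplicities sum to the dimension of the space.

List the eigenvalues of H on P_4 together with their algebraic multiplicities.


image of 1: 0
image of x: 2
image of x^2: 4x
image of x^3: 6x^2 + 2
image of x^4: 8x^3 + 8x
the matrix is upper triangular; its diagonal is (0, 0, 0, 0, 0)
for a triangular matrix the eigenvalues are the diagonal entries, with algebraic multiplicity their repetition count

λ = 0 (multiplicity 5)


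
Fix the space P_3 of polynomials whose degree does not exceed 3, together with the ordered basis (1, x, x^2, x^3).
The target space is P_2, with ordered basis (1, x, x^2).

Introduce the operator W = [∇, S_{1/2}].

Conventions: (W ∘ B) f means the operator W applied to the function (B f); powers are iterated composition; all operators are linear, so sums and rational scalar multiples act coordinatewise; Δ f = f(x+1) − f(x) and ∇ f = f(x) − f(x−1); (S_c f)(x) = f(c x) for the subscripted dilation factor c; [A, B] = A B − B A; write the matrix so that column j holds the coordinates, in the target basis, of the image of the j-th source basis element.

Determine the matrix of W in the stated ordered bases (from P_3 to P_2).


the matrix is [[0, -1/2, 3/4, -7/8]; [0, 0, -1/2, 9/8]; [0, 0, 0, -3/8]] (rows listed top to bottom)

image of 1: 0
image of x: -1/2
image of x^2: -(1/2)x + 3/4
image of x^3: -(3/8)x^2 + (9/8)x - 7/8
each image's coordinates form column j of the matrix


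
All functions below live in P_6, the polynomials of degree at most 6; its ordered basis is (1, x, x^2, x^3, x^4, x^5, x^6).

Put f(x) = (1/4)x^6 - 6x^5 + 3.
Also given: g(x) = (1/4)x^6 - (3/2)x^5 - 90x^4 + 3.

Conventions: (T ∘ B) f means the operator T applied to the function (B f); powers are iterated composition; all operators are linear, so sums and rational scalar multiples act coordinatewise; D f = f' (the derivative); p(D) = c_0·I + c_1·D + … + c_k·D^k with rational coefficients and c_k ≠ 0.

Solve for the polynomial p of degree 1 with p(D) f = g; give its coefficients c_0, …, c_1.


D^0 f = (1/4)x^6 - 6x^5 + 3
D^1 f = (3/2)x^5 - 30x^4
matching coefficients of g against c_0 f + c_1 Df + … from the top degree down determines the c_i
solution: c_0 = 1, c_1 = 3

p(D) = I + 3·D, i.e. c_0 = 1, c_1 = 3


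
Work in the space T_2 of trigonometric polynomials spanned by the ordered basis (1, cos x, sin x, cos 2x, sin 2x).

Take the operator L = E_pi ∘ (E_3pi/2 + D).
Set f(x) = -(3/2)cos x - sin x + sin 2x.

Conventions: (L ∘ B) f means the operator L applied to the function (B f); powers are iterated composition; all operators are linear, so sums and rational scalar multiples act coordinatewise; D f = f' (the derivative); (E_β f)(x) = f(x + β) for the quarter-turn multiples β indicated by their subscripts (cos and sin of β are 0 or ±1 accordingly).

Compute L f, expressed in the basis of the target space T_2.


g(x) = 2cos 2x - sin 2x

E_3pi/2 f = cos x - (3/2)sin x - sin 2x
D f = -cos x + (3/2)sin x + 2cos 2x
(E_3pi/2 + D) f = 2cos 2x - sin 2x
E_pi (E_3pi/2 + D) f = 2cos 2x - sin 2x


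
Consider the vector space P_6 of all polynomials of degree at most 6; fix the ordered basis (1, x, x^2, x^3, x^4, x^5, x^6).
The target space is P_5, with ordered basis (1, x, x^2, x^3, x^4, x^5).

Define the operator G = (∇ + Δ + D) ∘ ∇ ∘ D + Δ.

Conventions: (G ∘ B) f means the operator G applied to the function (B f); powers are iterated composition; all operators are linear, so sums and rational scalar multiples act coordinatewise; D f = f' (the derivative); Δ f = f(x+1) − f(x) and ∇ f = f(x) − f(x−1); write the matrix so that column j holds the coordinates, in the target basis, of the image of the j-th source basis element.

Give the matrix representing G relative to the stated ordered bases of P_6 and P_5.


image of 1: 0
image of x: 1
image of x^2: 2x + 1
image of x^3: 3x^2 + 3x + 19
image of x^4: 4x^3 + 6x^2 + 76x - 35
image of x^5: 5x^4 + 10x^3 + 190x^2 - 175x + 101
image of x^6: 6x^5 + 15x^4 + 380x^3 - 525x^2 + 606x - 209
each image's coordinates form column j of the matrix

the matrix is [[0, 1, 1, 19, -35, 101, -209]; [0, 0, 2, 3, 76, -175, 606]; [0, 0, 0, 3, 6, 190, -525]; [0, 0, 0, 0, 4, 10, 380]; [0, 0, 0, 0, 0, 5, 15]; [0, 0, 0, 0, 0, 0, 6]] (rows listed top to bottom)


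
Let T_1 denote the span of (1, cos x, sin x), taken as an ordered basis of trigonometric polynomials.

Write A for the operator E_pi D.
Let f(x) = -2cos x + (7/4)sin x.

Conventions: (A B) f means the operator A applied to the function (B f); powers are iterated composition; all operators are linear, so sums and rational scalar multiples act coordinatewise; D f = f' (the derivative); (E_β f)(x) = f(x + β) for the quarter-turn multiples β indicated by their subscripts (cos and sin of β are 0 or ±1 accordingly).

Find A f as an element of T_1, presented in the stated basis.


the result is g(x) = -(7/4)cos x - 2sin x

D f = (7/4)cos x + 2sin x
E_pi D f = -(7/4)cos x - 2sin x


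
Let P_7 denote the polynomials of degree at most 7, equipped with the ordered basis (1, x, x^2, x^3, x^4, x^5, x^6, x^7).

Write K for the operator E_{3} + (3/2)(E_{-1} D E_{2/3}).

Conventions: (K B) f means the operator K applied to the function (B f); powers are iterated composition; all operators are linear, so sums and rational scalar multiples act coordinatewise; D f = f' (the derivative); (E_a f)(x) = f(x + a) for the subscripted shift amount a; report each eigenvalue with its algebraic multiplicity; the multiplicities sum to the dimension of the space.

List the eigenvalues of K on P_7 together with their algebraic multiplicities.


image of 1: 1
image of x: x + 9/2
image of x^2: x^2 + 9x + 8
image of x^3: x^3 + (27/2)x^2 + 24x + 55/2
image of x^4: x^4 + 18x^3 + 48x^2 + 110x + 727/9
image of x^5: x^5 + (45/2)x^4 + 80x^3 + 275x^2 + (3635/9)x + 13127/54
image of x^6: x^6 + 27x^5 + 120x^4 + 550x^3 + (3635/3)x^2 + (13127/9)x + 19682/27
image of x^7: x^7 + (63/2)x^6 + 168x^5 + (1925/2)x^4 + (25445/9)x^3 + (91889/18)x^2 + (137774/27)x + 1062889/486
the matrix is upper triangular; its diagonal is (1, 1, 1, 1, 1, 1, 1, 1)
for a triangular matrix the eigenvalues are the diagonal entries, with algebraic multiplicity their repetition count

λ = 1 (multiplicity 8)


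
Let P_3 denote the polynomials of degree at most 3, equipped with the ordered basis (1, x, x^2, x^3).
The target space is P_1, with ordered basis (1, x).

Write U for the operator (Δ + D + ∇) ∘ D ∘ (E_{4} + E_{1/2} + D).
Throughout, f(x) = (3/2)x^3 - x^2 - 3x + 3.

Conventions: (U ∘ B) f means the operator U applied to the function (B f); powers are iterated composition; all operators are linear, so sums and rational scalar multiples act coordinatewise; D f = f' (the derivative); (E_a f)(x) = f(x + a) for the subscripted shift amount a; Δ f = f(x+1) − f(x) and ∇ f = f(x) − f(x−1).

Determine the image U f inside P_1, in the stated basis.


E_{4} f = (3/2)x^3 + 17x^2 + 61x + 71
E_{1/2} f = (3/2)x^3 + (5/4)x^2 - (23/8)x + 23/16
D f = (9/2)x^2 - 2x - 3
(E_{4} + E_{1/2} + D) f = 3x^3 + (91/4)x^2 + (449/8)x + 1111/16
D (E_{4} + E_{1/2} + D) f = 9x^2 + (91/2)x + 449/8
Δ D (E_{4} + E_{1/2} + D) f = 18x + 109/2
D D (E_{4} + E_{1/2} + D) f = 18x + 91/2
∇ D (E_{4} + E_{1/2} + D) f = 18x + 73/2
(Δ + D + ∇) D (E_{4} + E_{1/2} + D) f = 54x + 273/2

the image equals g(x) = 54x + 273/2


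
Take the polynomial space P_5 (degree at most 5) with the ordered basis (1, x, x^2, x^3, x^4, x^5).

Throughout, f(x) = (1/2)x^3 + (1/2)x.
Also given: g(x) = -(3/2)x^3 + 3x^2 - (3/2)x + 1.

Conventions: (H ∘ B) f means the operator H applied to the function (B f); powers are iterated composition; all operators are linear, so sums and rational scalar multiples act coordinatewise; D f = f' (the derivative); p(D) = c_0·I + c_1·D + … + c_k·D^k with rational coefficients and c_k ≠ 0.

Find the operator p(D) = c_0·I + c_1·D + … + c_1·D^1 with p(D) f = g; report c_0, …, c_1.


D^0 f = (1/2)x^3 + (1/2)x
D^1 f = (3/2)x^2 + 1/2
matching coefficients of g against c_0 f + c_1 Df + … from the top degree down determines the c_i
solution: c_0 = -3, c_1 = 2

c_0 = -3, c_1 = 2


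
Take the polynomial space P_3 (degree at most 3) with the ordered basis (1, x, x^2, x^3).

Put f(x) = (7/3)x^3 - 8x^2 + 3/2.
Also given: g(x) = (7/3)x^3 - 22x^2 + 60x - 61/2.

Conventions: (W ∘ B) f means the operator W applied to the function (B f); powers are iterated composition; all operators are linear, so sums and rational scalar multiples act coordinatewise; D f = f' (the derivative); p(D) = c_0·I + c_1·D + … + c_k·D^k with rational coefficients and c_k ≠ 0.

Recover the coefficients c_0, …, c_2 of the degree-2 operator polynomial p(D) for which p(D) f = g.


D^0 f = (7/3)x^3 - 8x^2 + 3/2
D^1 f = 7x^2 - 16x
D^2 f = 14x - 16
matching coefficients of g against c_0 f + c_1 Df + … from the top degree down determines the c_i
solution: c_0 = 1, c_1 = -2, c_2 = 2

c_0 = 1, c_1 = -2, c_2 = 2


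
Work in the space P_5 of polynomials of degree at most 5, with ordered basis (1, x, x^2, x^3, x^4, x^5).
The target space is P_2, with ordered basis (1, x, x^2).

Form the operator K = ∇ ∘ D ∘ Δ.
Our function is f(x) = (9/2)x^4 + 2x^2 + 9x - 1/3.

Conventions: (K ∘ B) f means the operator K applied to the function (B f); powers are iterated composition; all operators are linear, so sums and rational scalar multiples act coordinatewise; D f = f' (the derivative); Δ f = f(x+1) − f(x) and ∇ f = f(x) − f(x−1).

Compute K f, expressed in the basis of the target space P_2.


the result is g(x) = 108x

Δ f = 18x^3 + 27x^2 + 22x + 31/2
D Δ f = 54x^2 + 54x + 22
∇ D Δ f = 108x


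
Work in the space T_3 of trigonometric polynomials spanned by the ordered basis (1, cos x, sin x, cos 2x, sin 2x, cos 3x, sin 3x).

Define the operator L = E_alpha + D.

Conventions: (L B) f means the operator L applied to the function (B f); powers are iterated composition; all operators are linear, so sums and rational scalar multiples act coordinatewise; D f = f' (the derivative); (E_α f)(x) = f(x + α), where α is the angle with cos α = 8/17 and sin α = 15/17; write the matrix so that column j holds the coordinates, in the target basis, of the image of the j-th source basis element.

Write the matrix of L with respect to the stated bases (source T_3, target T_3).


image of 1: 1
image of cos x: (8/17)cos x - (32/17)sin x
image of sin x: (32/17)cos x + (8/17)sin x
image of cos 2x: -(161/289)cos 2x - (818/289)sin 2x
image of sin 2x: (818/289)cos 2x - (161/289)sin 2x
image of cos 3x: -(4888/4913)cos 3x - (14244/4913)sin 3x
image of sin 3x: (14244/4913)cos 3x - (4888/4913)sin 3x
each image's coordinates form column j of the matrix

the matrix is [[1, 0, 0, 0, 0, 0, 0]; [0, 8/17, 32/17, 0, 0, 0, 0]; [0, -32/17, 8/17, 0, 0, 0, 0]; [0, 0, 0, -161/289, 818/289, 0, 0]; [0, 0, 0, -818/289, -161/289, 0, 0]; [0, 0, 0, 0, 0, -4888/4913, 14244/4913]; [0, 0, 0, 0, 0, -14244/4913, -4888/4913]] (rows listed top to bottom)


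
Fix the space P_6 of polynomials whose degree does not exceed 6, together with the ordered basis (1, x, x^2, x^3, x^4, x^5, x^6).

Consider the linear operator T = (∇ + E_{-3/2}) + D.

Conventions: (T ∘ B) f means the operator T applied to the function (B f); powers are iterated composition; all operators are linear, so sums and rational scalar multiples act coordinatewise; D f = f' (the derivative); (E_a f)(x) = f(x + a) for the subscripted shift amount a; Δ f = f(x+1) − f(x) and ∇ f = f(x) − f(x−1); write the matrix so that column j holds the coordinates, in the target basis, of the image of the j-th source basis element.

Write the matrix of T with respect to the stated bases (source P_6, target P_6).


the matrix is [[1, 1/2, 5/4, -19/8, 65/16, -211/32, 665/64]; [0, 1, 1, 15/4, -19/2, 325/16, -633/16]; [0, 0, 1, 3/2, 15/2, -95/4, 975/16]; [0, 0, 0, 1, 2, 25/2, -95/2]; [0, 0, 0, 0, 1, 5/2, 75/4]; [0, 0, 0, 0, 0, 1, 3]; [0, 0, 0, 0, 0, 0, 1]] (rows listed top to bottom)

image of 1: 1
image of x: x + 1/2
image of x^2: x^2 + x + 5/4
image of x^3: x^3 + (3/2)x^2 + (15/4)x - 19/8
image of x^4: x^4 + 2x^3 + (15/2)x^2 - (19/2)x + 65/16
image of x^5: x^5 + (5/2)x^4 + (25/2)x^3 - (95/4)x^2 + (325/16)x - 211/32
image of x^6: x^6 + 3x^5 + (75/4)x^4 - (95/2)x^3 + (975/16)x^2 - (633/16)x + 665/64
each image's coordinates form column j of the matrix


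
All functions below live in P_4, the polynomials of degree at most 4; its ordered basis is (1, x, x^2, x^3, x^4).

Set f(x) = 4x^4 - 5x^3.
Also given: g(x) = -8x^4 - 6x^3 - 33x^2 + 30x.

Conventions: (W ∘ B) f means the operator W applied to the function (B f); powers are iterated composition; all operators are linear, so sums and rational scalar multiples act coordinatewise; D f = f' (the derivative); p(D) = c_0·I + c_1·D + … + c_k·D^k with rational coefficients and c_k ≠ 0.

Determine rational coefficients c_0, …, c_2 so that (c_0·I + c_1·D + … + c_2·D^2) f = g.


c_0 = -2, c_1 = -1, c_2 = -1

D^0 f = 4x^4 - 5x^3
D^1 f = 16x^3 - 15x^2
D^2 f = 48x^2 - 30x
matching coefficients of g against c_0 f + c_1 Df + … from the top degree down determines the c_i
solution: c_0 = -2, c_1 = -1, c_2 = -1


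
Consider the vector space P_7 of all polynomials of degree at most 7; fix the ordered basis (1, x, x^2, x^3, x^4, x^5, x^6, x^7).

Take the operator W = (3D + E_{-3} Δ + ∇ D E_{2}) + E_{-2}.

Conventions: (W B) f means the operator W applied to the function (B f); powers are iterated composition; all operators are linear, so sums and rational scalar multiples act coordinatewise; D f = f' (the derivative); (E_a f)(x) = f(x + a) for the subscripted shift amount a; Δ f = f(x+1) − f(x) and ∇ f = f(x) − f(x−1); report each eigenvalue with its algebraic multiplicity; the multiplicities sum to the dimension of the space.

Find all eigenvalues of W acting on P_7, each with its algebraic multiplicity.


λ = 1 (multiplicity 8)

image of 1: 1
image of x: x + 2
image of x^2: x^2 + 4x + 1
image of x^3: x^3 + 6x^2 + 3x + 20
image of x^4: x^4 + 8x^3 + 6x^2 + 80x - 21
image of x^5: x^5 + 10x^4 + 10x^3 + 200x^2 - 105x + 254
image of x^6: x^6 + 12x^5 + 15x^4 + 400x^3 - 315x^2 + 1524x - 415
image of x^7: x^7 + 14x^6 + 21x^5 + 700x^4 - 735x^3 + 5334x^2 - 2905x + 2372
the matrix is upper triangular; its diagonal is (1, 1, 1, 1, 1, 1, 1, 1)
for a triangular matrix the eigenvalues are the diagonal entries, with algebraic multiplicity their repetition count


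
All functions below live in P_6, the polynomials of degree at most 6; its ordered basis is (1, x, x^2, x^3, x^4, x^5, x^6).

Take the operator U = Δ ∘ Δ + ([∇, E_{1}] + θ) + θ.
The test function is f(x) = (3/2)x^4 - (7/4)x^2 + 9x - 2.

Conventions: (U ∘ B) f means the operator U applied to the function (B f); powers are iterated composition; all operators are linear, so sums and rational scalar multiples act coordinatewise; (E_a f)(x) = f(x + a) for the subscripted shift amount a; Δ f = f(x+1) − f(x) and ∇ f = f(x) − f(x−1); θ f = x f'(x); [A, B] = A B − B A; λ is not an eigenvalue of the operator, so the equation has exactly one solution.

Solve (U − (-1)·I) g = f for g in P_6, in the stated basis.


the image equals g(x) = (1/6)x^4 - (3/4)x^2 + (5/3)x - 17/6

write g with unknown coordinates in the stated basis and equate coefficients in (U − (-1)·I) g = f
solving from the highest basis element down gives g = (1/6)x^4 - (3/4)x^2 + (5/3)x - 17/6
check: U g = (4/3)x^4 - x^2 + (22/3)x + 5/6
so U g − (-1)·g = (3/2)x^4 - (7/4)x^2 + 9x - 2 = f ✓


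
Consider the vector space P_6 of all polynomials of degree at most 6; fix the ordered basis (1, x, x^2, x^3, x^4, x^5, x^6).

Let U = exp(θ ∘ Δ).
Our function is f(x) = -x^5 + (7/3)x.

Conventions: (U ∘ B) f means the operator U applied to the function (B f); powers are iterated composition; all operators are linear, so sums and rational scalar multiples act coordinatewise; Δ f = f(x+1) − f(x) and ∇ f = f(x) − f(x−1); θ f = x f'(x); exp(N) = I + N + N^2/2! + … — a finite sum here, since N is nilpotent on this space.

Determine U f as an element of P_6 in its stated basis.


order-1 term: -20x^4 - 30x^3 - 20x^2 - 5x
order-2 term: -120x^3 - 210x^2 - 105x
order-3 term: -240x^2 - 260x
order-4 term: -120x
the series for exp(θ ∘ Δ) f terminates at order 4
exp(θ ∘ Δ) f = -x^5 - 20x^4 - 150x^3 - 470x^2 - (1463/3)x

g(x) = -x^5 - 20x^4 - 150x^3 - 470x^2 - (1463/3)x


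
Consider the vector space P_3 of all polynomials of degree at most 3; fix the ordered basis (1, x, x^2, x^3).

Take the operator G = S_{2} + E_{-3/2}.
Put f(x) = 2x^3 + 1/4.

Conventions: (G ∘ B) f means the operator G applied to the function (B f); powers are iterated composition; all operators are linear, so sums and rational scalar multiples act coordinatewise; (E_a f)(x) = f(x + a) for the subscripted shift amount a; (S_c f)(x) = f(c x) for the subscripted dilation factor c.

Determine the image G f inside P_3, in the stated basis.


S_{2} f = 16x^3 + 1/4
E_{-3/2} f = 2x^3 - 9x^2 + (27/2)x - 13/2
(S_{2} + E_{-3/2}) f = 18x^3 - 9x^2 + (27/2)x - 25/4

the image equals g(x) = 18x^3 - 9x^2 + (27/2)x - 25/4


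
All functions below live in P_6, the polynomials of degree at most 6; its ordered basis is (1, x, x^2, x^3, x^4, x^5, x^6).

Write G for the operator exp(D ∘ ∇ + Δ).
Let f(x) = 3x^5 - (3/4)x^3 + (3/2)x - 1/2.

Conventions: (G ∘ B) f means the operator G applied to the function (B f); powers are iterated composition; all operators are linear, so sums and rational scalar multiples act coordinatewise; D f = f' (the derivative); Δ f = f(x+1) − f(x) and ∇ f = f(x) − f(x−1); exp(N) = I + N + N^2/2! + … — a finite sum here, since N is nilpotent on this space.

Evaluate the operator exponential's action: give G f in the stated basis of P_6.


order-1 term: 15x^4 + 90x^3 - (249/4)x^2 + (273/4)x - 9
order-2 term: 30x^3 + 270x^2 + (1131/4)x - 447/4
order-3 term: 30x^2 + 270x + 1377/4
order-4 term: 15x + 90
order-5 term: 3
the series for exp(D ∘ ∇ + Δ) f terminates at order 5
exp(D ∘ ∇ + Δ) f = 3x^5 + 15x^4 + (477/4)x^3 + (951/4)x^2 + (1275/2)x + 316

the result is g(x) = 3x^5 + 15x^4 + (477/4)x^3 + (951/4)x^2 + (1275/2)x + 316


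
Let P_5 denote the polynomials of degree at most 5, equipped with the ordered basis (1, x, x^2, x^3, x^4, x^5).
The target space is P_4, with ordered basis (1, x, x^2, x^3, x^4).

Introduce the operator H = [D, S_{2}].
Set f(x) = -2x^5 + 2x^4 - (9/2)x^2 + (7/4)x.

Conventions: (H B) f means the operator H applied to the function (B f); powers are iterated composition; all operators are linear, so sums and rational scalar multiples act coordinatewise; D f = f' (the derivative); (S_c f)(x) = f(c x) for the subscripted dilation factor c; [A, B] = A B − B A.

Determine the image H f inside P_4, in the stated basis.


the image equals g(x) = -160x^4 + 64x^3 - 18x + 7/4

S_{2} f = -64x^5 + 32x^4 - 18x^2 + (7/2)x
D S_{2} f = -320x^4 + 128x^3 - 36x + 7/2
D f = -10x^4 + 8x^3 - 9x + 7/4
S_{2} D f = -160x^4 + 64x^3 - 18x + 7/4
[D, S_{2}] f = -160x^4 + 64x^3 - 18x + 7/4


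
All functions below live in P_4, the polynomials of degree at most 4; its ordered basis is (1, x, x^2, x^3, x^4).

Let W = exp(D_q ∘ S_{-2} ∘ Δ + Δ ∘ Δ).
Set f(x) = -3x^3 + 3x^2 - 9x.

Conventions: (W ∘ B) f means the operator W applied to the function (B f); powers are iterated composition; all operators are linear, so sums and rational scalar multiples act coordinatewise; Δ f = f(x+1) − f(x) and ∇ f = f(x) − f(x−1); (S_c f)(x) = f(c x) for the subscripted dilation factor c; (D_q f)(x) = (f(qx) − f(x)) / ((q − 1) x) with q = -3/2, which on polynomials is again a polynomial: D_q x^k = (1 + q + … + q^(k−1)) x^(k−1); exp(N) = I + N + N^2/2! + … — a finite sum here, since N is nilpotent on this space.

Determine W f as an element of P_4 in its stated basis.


order-1 term: -6
the series for exp(D_q ∘ S_{-2} ∘ Δ + Δ ∘ Δ) f terminates at order 1
exp(D_q ∘ S_{-2} ∘ Δ + Δ ∘ Δ) f = -3x^3 + 3x^2 - 9x - 6

g(x) = -3x^3 + 3x^2 - 9x - 6


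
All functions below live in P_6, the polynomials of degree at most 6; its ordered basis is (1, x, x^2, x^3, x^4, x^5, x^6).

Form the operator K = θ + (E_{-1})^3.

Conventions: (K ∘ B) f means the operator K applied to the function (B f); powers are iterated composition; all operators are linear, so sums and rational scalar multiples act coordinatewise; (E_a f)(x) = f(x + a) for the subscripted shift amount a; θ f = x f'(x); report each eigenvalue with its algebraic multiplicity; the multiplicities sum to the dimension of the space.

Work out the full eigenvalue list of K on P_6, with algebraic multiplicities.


image of 1: 1
image of x: 2x - 3
image of x^2: 3x^2 - 6x + 9
image of x^3: 4x^3 - 9x^2 + 27x - 27
image of x^4: 5x^4 - 12x^3 + 54x^2 - 108x + 81
image of x^5: 6x^5 - 15x^4 + 90x^3 - 270x^2 + 405x - 243
image of x^6: 7x^6 - 18x^5 + 135x^4 - 540x^3 + 1215x^2 - 1458x + 729
the matrix is upper triangular; its diagonal is (1, 2, 3, 4, 5, 6, 7)
for a triangular matrix the eigenvalues are the diagonal entries, with algebraic multiplicity their repetition count

λ = 1 (multiplicity 1), λ = 2 (multiplicity 1), λ = 3 (multiplicity 1), λ = 4 (multiplicity 1), λ = 5 (multiplicity 1), λ = 6 (multiplicity 1), λ = 7 (multiplicity 1)


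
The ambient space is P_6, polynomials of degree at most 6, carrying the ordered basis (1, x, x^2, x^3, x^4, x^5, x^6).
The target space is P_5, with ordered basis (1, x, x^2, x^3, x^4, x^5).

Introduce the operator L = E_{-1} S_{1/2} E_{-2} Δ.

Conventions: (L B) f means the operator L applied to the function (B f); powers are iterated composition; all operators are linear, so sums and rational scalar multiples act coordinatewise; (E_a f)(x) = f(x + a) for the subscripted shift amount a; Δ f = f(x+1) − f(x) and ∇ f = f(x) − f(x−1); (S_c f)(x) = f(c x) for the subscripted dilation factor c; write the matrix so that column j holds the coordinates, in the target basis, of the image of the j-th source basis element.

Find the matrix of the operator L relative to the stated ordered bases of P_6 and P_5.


the matrix is [[0, 1, -4, 49/4, -34, 1441/16, -931/4]; [0, 0, 1, -6, 49/2, -85, 4323/16]; [0, 0, 0, 3/4, -6, 245/8, -255/2]; [0, 0, 0, 0, 1/2, -5, 245/8]; [0, 0, 0, 0, 0, 5/16, -15/4]; [0, 0, 0, 0, 0, 0, 3/16]] (rows listed top to bottom)

image of 1: 0
image of x: 1
image of x^2: x - 4
image of x^3: (3/4)x^2 - 6x + 49/4
image of x^4: (1/2)x^3 - 6x^2 + (49/2)x - 34
image of x^5: (5/16)x^4 - 5x^3 + (245/8)x^2 - 85x + 1441/16
image of x^6: (3/16)x^5 - (15/4)x^4 + (245/8)x^3 - (255/2)x^2 + (4323/16)x - 931/4
each image's coordinates form column j of the matrix


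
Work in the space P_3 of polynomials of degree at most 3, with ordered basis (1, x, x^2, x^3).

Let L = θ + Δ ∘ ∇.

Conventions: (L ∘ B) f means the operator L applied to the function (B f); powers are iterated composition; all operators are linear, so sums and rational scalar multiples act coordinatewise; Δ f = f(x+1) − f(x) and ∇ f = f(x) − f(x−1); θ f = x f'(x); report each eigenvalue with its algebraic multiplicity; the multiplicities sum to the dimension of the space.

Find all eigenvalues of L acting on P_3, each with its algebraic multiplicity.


λ = 0 (multiplicity 1), λ = 1 (multiplicity 1), λ = 2 (multiplicity 1), λ = 3 (multiplicity 1)

image of 1: 0
image of x: x
image of x^2: 2x^2 + 2
image of x^3: 3x^3 + 6x
the matrix is upper triangular; its diagonal is (0, 1, 2, 3)
for a triangular matrix the eigenvalues are the diagonal entries, with algebraic multiplicity their repetition count


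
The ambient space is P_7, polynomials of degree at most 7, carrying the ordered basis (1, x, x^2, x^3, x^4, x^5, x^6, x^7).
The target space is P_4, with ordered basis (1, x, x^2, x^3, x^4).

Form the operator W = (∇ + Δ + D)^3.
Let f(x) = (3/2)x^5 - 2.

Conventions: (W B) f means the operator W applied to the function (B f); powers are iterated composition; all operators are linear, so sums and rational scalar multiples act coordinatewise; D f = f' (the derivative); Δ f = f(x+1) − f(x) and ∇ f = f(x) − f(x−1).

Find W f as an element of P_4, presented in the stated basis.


the result is g(x) = 2430x^2 + 1620

∇ f = (15/2)x^4 - 15x^3 + 15x^2 - (15/2)x + 3/2
Δ f = (15/2)x^4 + 15x^3 + 15x^2 + (15/2)x + 3/2
D f = (15/2)x^4
(∇ + Δ + D) f = (45/2)x^4 + 30x^2 + 3
∇ (∇ + Δ + D) f = 90x^3 - 135x^2 + 150x - 105/2
Δ (∇ + Δ + D) f = 90x^3 + 135x^2 + 150x + 105/2
D (∇ + Δ + D) f = 90x^3 + 60x
(∇ + Δ + D) (∇ + Δ + D) f = 270x^3 + 360x
∇ (∇ + Δ + D) (∇ + Δ + D) f = 810x^2 - 810x + 630
Δ (∇ + Δ + D) (∇ + Δ + D) f = 810x^2 + 810x + 630
D (∇ + Δ + D) (∇ + Δ + D) f = 810x^2 + 360
(∇ + Δ + D) (∇ + Δ + D) (∇ + Δ + D) f = 2430x^2 + 1620


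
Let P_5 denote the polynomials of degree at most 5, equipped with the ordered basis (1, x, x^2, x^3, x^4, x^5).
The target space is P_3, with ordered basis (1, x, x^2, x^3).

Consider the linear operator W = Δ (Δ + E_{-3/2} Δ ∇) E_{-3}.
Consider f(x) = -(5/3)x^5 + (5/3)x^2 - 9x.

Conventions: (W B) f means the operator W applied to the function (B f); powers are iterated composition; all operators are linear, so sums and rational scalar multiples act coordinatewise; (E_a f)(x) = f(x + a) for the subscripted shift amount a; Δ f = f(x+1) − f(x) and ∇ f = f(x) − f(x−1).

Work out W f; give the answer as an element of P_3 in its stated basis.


E_{-3} f = -(5/3)x^5 + 25x^4 - 150x^3 + (1355/3)x^2 - 694x + 447
Δ E_{-3} f = -(25/3)x^4 + (250/3)x^3 - (950/3)x^2 + 545x - 369
∇ E_{-3} f = -(25/3)x^4 + (350/3)x^3 - (1850/3)x^2 + (4385/3)x - 3967/3
Δ ∇ E_{-3} f = -(100/3)x^3 + 300x^2 - (2750/3)x + 2860/3
E_{-3/2} Δ ∇ E_{-3} f = -(100/3)x^3 + 450x^2 - (6125/3)x + 18695/6
(Δ + E_{-3/2} Δ ∇) E_{-3} f = -(25/3)x^4 + 50x^3 + (400/3)x^2 - (4490/3)x + 16481/6
Δ (Δ + E_{-3/2} Δ ∇) E_{-3} f = -(100/3)x^3 + 100x^2 + (1150/3)x - 3965/3

g(x) = -(100/3)x^3 + 100x^2 + (1150/3)x - 3965/3


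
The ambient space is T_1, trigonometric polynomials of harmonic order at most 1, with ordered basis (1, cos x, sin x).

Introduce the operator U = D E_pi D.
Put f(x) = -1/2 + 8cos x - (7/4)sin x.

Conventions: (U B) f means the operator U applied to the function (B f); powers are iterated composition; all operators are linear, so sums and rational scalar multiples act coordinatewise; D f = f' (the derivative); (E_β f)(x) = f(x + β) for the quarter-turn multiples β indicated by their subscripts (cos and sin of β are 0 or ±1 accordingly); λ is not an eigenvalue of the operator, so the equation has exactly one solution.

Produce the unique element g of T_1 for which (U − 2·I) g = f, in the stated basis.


write g with unknown coordinates in the stated basis and equate coefficients in (U − 2·I) g = f
solving from the highest basis element down gives g = 1/4 - 8cos x + (7/4)sin x
check: U g = -8cos x + (7/4)sin x
so U g − 2·g = -1/2 + 8cos x - (7/4)sin x = f ✓

the image equals g(x) = 1/4 - 8cos x + (7/4)sin x


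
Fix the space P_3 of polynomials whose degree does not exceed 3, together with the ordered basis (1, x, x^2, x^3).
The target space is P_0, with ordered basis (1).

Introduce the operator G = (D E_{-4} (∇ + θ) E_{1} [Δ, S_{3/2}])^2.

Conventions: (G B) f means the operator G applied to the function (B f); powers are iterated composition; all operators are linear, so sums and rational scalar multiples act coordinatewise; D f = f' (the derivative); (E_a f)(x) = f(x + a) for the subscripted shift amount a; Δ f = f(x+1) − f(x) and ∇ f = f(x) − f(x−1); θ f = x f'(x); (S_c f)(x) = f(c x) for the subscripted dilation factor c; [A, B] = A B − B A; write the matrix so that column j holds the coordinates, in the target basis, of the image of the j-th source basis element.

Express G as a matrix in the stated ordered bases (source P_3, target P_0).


image of 1: 0
image of x: 0
image of x^2: 0
image of x^3: 0
each image's coordinates form column j of the matrix

the matrix is [[0, 0, 0, 0]] (rows listed top to bottom)


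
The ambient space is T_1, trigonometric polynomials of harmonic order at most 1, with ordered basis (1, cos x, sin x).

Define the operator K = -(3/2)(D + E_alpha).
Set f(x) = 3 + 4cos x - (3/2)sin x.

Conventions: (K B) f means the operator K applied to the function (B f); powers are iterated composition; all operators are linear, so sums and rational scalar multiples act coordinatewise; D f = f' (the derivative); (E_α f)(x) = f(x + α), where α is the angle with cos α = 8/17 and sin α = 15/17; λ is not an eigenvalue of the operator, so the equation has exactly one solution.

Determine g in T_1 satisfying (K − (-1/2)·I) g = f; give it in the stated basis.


write g with unknown coordinates in the stated basis and equate coefficients in (K − (-1/2)·I) g = f
solving from the highest basis element down gives g = -3 - (344/545)cos x - (747/545)sin x
check: K g = 9/2 + (2352/545)cos x - (444/545)sin x
so K g − (-1/2)·g = 3 + 4cos x - (3/2)sin x = f ✓

the image equals g(x) = -3 - (344/545)cos x - (747/545)sin x


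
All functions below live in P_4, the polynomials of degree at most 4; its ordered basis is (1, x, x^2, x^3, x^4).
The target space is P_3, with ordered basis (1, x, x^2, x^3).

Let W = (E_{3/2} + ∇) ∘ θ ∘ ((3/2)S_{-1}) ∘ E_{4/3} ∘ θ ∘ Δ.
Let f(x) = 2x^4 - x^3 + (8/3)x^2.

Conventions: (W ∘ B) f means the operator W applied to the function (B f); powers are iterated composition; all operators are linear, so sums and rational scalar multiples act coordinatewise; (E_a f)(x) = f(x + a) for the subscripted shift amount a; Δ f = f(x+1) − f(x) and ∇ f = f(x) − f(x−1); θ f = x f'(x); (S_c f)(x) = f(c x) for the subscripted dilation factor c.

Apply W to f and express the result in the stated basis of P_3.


g(x) = -108x^3 - 468x^2 + (2051/2)x - 2975/4

Δ f = 8x^3 + 9x^2 + (31/3)x + 11/3
θ Δ f = 24x^3 + 18x^2 + (31/3)x
E_{4/3} θ Δ f = 24x^3 + 114x^2 + (559/3)x + 308/3
S_{-1} (E_{4/3} ∘ θ ∘ Δ) f = -24x^3 + 114x^2 - (559/3)x + 308/3
((3/2)S_{-1}) (E_{4/3} ∘ θ ∘ Δ) f = -36x^3 + 171x^2 - (559/2)x + 154
θ ((3/2)S_{-1}) (E_{4/3} ∘ θ ∘ Δ) f = -108x^3 + 342x^2 - (559/2)x
E_{3/2} (θ ∘ ((3/2)S_{-1})) (E_{4/3} ∘ θ ∘ Δ) f = -108x^3 - 144x^2 + (35/2)x - 57/4
∇ (θ ∘ ((3/2)S_{-1})) (E_{4/3} ∘ θ ∘ Δ) f = -324x^2 + 1008x - 1459/2
(E_{3/2} + ∇) (θ ∘ ((3/2)S_{-1})) (E_{4/3} ∘ θ ∘ Δ) f = -108x^3 - 468x^2 + (2051/2)x - 2975/4


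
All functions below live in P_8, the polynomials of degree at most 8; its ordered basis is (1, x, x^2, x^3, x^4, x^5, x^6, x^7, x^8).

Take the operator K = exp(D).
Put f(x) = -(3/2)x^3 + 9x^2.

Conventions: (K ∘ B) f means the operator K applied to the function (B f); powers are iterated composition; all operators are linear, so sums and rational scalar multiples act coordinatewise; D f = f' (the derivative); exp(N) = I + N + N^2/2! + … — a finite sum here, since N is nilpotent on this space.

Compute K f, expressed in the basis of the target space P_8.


the image equals g(x) = -(3/2)x^3 + (9/2)x^2 + (27/2)x + 15/2

order-1 term: -(9/2)x^2 + 18x
order-2 term: -(9/2)x + 9
order-3 term: -3/2
the series for exp(D) f terminates at order 3
exp(D) f = -(3/2)x^3 + (9/2)x^2 + (27/2)x + 15/2


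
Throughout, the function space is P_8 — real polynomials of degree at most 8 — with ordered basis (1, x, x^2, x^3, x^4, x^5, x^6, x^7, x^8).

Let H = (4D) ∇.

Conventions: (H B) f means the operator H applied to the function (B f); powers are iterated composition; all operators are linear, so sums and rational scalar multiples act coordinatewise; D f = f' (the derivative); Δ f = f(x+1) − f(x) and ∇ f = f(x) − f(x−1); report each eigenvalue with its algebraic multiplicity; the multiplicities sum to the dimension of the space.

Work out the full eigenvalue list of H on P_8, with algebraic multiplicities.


image of 1: 0
image of x: 0
image of x^2: 8
image of x^3: 24x - 12
image of x^4: 48x^2 - 48x + 16
image of x^5: 80x^3 - 120x^2 + 80x - 20
image of x^6: 120x^4 - 240x^3 + 240x^2 - 120x + 24
image of x^7: 168x^5 - 420x^4 + 560x^3 - 420x^2 + 168x - 28
image of x^8: 224x^6 - 672x^5 + 1120x^4 - 1120x^3 + 672x^2 - 224x + 32
the matrix is upper triangular; its diagonal is (0, 0, 0, 0, 0, 0, 0, 0, 0)
for a triangular matrix the eigenvalues are the diagonal entries, with algebraic multiplicity their repetition count

λ = 0 (multiplicity 9)


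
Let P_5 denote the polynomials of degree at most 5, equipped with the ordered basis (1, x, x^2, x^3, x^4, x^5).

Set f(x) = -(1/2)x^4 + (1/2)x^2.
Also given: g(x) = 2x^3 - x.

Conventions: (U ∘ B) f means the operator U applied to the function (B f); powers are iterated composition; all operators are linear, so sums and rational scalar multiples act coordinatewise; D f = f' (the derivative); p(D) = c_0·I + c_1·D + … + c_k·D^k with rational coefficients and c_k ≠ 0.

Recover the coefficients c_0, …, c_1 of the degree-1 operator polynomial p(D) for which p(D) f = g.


p(D) = -D, i.e. c_0 = 0, c_1 = -1

D^0 f = -(1/2)x^4 + (1/2)x^2
D^1 f = -2x^3 + x
matching coefficients of g against c_0 f + c_1 Df + … from the top degree down determines the c_i
solution: c_0 = 0, c_1 = -1


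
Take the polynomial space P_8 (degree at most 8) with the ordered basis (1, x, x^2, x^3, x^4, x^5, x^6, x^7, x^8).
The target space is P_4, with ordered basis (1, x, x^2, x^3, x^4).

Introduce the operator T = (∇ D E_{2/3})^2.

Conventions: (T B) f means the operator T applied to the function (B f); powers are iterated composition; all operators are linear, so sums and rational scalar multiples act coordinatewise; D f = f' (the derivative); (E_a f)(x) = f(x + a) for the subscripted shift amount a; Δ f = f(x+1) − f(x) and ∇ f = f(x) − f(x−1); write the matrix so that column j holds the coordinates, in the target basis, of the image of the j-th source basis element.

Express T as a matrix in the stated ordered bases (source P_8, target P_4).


image of 1: 0
image of x: 0
image of x^2: 0
image of x^3: 0
image of x^4: 24
image of x^5: 120x + 40
image of x^6: 360x^2 + 240x + 100
image of x^7: 840x^3 + 840x^2 + 700x + 1540/9
image of x^8: 1680x^4 + 2240x^3 + 2800x^2 + (12320/9)x + 8624/27
each image's coordinates form column j of the matrix

the matrix is [[0, 0, 0, 0, 24, 40, 100, 1540/9, 8624/27]; [0, 0, 0, 0, 0, 120, 240, 700, 12320/9]; [0, 0, 0, 0, 0, 0, 360, 840, 2800]; [0, 0, 0, 0, 0, 0, 0, 840, 2240]; [0, 0, 0, 0, 0, 0, 0, 0, 1680]] (rows listed top to bottom)


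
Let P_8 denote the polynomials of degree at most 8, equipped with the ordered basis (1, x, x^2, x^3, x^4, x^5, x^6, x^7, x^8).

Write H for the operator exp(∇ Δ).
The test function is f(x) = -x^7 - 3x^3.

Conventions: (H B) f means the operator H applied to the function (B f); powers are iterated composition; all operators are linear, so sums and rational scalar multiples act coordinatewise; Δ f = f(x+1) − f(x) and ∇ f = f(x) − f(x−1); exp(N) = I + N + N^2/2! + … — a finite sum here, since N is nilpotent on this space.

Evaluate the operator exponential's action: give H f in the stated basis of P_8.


g(x) = -x^7 - 42x^5 - 493x^3 - 1292x

order-1 term: -42x^5 - 70x^3 - 32x
order-2 term: -420x^3 - 420x
order-3 term: -840x
the series for exp(∇ Δ) f terminates at order 3
exp(∇ Δ) f = -x^7 - 42x^5 - 493x^3 - 1292x


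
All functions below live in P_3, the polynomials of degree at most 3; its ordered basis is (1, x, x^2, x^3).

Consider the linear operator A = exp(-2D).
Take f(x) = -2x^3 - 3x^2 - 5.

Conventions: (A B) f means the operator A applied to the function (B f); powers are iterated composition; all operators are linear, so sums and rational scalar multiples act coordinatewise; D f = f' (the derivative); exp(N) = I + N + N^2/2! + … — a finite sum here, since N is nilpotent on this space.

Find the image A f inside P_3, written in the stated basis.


order-1 term: 12x^2 + 12x
order-2 term: -24x - 12
order-3 term: 16
the series for exp(-2D) f terminates at order 3
exp(-2D) f = -2x^3 + 9x^2 - 12x - 1

the image equals g(x) = -2x^3 + 9x^2 - 12x - 1


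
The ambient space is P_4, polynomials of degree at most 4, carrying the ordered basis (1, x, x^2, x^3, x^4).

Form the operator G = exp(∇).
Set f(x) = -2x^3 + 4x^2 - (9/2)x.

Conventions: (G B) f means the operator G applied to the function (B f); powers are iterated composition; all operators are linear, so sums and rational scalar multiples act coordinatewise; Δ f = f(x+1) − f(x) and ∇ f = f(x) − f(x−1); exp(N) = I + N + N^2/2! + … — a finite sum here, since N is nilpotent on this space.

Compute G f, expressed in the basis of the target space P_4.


order-1 term: -6x^2 + 14x - 21/2
order-2 term: -6x + 10
order-3 term: -2
the series for exp(∇) f terminates at order 3
exp(∇) f = -2x^3 - 2x^2 + (7/2)x - 5/2

the result is g(x) = -2x^3 - 2x^2 + (7/2)x - 5/2


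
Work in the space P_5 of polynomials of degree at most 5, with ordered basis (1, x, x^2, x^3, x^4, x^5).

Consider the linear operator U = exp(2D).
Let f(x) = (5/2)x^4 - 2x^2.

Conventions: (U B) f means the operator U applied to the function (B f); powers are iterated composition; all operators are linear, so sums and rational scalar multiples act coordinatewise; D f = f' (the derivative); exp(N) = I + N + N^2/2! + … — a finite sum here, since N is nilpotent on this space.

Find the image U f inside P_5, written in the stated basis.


the image equals g(x) = (5/2)x^4 + 20x^3 + 58x^2 + 72x + 32

order-1 term: 20x^3 - 8x
order-2 term: 60x^2 - 8
order-3 term: 80x
order-4 term: 40
the series for exp(2D) f terminates at order 4
exp(2D) f = (5/2)x^4 + 20x^3 + 58x^2 + 72x + 32


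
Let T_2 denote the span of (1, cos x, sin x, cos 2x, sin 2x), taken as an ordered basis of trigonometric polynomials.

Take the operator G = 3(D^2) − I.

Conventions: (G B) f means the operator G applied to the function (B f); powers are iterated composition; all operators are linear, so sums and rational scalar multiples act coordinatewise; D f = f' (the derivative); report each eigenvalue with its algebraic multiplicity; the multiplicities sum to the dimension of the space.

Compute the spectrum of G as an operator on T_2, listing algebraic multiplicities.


image of 1: -1
image of cos x: -4cos x
image of sin x: -4sin x
image of cos 2x: -13cos 2x
image of sin 2x: -13sin 2x
the matrix is diagonal; its diagonal is (-1, -4, -4, -13, -13)
for a triangular matrix the eigenvalues are the diagonal entries, with algebraic multiplicity their repetition count

λ = -13 (multiplicity 2), λ = -4 (multiplicity 2), λ = -1 (multiplicity 1)


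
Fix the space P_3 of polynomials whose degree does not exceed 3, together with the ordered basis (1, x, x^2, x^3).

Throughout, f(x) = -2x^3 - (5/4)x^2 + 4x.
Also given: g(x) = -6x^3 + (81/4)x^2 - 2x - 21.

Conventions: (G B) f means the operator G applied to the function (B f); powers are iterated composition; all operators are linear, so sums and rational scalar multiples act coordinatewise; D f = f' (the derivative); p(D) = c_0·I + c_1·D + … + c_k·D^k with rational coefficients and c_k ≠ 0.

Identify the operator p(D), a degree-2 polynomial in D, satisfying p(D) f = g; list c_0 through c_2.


D^0 f = -2x^3 - (5/4)x^2 + 4x
D^1 f = -6x^2 - (5/2)x + 4
D^2 f = -12x - 5/2
matching coefficients of g against c_0 f + c_1 Df + … from the top degree down determines the c_i
solution: c_0 = 3, c_1 = -4, c_2 = 2

p(D) = 3·I − 4·D + 2·D^2, i.e. c_0 = 3, c_1 = -4, c_2 = 2


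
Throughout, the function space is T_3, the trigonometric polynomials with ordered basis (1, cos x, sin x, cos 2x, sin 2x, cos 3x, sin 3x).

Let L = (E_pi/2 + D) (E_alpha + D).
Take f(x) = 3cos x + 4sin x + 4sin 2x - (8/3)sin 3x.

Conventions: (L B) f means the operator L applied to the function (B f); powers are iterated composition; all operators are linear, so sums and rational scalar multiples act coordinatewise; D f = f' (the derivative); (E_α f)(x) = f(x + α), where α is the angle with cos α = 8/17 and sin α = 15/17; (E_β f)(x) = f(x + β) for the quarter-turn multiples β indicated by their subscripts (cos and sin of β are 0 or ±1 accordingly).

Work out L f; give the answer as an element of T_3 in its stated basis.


the image equals g(x) = -(128/17)cos x - (304/17)sin x - (4560/289)cos 2x - (5900/289)sin 2x + (78208/14739)cos 3x + (75968/4913)sin 3x

E_alpha f = (84/17)cos x - (13/17)sin x + (960/289)cos 2x - (644/289)sin 2x + (1320/4913)cos 3x + (39104/14739)sin 3x
D f = 4cos x - 3sin x + 8cos 2x - 8cos 3x
(E_alpha + D) f = (152/17)cos x - (64/17)sin x + (3272/289)cos 2x - (644/289)sin 2x - (37984/4913)cos 3x + (39104/14739)sin 3x
E_pi/2 (E_alpha + D) f = -(64/17)cos x - (152/17)sin x - (3272/289)cos 2x + (644/289)sin 2x - (39104/14739)cos 3x - (37984/4913)sin 3x
D (E_alpha + D) f = -(64/17)cos x - (152/17)sin x - (1288/289)cos 2x - (6544/289)sin 2x + (39104/4913)cos 3x + (113952/4913)sin 3x
(E_pi/2 + D) (E_alpha + D) f = -(128/17)cos x - (304/17)sin x - (4560/289)cos 2x - (5900/289)sin 2x + (78208/14739)cos 3x + (75968/4913)sin 3x
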